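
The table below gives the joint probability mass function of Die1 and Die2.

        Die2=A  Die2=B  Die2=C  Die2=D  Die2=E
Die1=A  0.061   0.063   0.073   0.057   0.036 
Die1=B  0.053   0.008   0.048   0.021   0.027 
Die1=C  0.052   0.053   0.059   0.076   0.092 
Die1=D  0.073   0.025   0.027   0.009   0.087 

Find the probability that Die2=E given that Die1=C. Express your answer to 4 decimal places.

0.2771

P(Die1=C) = 0.052 + 0.053 + 0.059 + 0.076 + 0.092 = 0.332.
P(Die2=E | Die1=C) = 0.092/0.332 = 0.2771.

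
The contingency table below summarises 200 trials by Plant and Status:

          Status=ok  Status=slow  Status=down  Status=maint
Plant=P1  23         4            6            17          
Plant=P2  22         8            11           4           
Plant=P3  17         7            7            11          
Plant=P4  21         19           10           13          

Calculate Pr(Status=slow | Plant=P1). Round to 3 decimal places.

0.080

Total with Plant=P1: 23 + 4 + 6 + 17 = 50.
P(Status=slow | Plant=P1) = 4/50 = 0.080.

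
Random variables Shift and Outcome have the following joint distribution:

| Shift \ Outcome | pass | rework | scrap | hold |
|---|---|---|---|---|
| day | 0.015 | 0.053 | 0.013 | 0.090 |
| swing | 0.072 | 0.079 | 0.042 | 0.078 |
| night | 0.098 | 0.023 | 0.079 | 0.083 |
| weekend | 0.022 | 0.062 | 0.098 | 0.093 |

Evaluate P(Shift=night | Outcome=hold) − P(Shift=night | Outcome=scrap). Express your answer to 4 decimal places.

-0.0992

P(Outcome=hold) = 0.090 + 0.078 + 0.083 + 0.093 = 0.344; P(Shift=night | Outcome=hold) = 0.083/0.344 = 0.24128.
P(Outcome=scrap) = 0.013 + 0.042 + 0.079 + 0.098 = 0.232; P(Shift=night | Outcome=scrap) = 0.079/0.232 = 0.34052.
Difference = -0.0992.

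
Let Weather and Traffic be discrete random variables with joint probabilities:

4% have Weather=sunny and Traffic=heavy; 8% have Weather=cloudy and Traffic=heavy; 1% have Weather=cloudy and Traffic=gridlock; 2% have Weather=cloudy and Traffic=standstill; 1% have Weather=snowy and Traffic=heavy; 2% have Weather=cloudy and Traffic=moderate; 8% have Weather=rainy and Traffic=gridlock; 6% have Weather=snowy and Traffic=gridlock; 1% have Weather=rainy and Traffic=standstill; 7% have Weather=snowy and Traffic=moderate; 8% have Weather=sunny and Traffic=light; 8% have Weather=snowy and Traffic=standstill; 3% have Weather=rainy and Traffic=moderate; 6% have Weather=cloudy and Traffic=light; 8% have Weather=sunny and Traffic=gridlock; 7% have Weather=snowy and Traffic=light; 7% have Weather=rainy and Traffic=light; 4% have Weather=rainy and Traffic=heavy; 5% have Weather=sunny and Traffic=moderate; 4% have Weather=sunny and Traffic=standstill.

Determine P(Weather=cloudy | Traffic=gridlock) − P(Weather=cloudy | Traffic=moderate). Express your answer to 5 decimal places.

P(Traffic=gridlock) = 0.08 + 0.01 + 0.08 + 0.06 = 0.23; P(Weather=cloudy | Traffic=gridlock) = 0.01/0.23 = 0.043478.
P(Traffic=moderate) = 0.05 + 0.02 + 0.03 + 0.07 = 0.17; P(Weather=cloudy | Traffic=moderate) = 0.02/0.17 = 0.117647.
Difference = -0.07417.

-0.07417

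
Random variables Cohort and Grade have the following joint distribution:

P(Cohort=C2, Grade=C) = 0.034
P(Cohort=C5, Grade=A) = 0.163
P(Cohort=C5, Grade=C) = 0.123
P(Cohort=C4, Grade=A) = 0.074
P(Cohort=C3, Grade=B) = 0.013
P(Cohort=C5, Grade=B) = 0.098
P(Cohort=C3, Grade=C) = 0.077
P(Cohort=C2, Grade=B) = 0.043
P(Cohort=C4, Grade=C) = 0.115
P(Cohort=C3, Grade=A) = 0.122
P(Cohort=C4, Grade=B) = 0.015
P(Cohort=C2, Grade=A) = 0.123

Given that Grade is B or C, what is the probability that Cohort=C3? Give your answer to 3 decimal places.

P(Grade=B) = 0.043 + 0.013 + 0.015 + 0.098 = 0.169.
P(Grade=C) = 0.034 + 0.077 + 0.115 + 0.123 = 0.349.
P(Grade ∈ {B, C}) = 0.169 + 0.349 = 0.518; P(Cohort=C3, Grade ∈ {B, C}) = 0.013 + 0.077 = 0.090.
P(Cohort=C3 | Grade ∈ {B, C}) = 0.090/0.518 = 0.174.

0.174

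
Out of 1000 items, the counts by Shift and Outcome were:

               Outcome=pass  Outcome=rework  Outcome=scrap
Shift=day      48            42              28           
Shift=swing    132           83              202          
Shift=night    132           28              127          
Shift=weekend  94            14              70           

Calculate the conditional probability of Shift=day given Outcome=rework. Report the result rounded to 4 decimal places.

Total with Outcome=rework: 42 + 83 + 28 + 14 = 167.
P(Shift=day | Outcome=rework) = 42/167 = 0.2515.

0.2515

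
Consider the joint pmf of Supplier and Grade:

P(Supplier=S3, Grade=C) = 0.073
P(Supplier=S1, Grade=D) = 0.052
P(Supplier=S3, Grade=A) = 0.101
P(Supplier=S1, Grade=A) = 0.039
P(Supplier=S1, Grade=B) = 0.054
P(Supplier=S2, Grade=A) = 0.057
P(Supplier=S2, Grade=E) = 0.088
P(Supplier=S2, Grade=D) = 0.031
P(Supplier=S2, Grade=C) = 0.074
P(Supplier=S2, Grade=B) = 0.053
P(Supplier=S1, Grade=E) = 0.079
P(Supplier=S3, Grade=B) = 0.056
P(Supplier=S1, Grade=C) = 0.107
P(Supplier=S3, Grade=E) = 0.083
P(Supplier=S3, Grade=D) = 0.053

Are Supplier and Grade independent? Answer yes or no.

no

P(Supplier=S3) = 0.366 and P(Grade=A) = 0.197, so their product is 0.07210, but P(Supplier=S3, Grade=A) = 0.101. Since these differ, Supplier and Grade are not independent.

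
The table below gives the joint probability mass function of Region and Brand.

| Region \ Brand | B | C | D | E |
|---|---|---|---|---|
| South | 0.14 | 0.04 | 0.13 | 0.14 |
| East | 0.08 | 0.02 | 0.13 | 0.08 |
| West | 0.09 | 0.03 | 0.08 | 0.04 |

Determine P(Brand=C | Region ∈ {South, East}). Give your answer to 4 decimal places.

P(Region=South) = 0.14 + 0.04 + 0.13 + 0.14 = 0.45.
P(Region=East) = 0.08 + 0.02 + 0.13 + 0.08 = 0.31.
P(Region ∈ {South, East}) = 0.45 + 0.31 = 0.76; P(Brand=C, Region ∈ {South, East}) = 0.04 + 0.02 = 0.06.
P(Brand=C | Region ∈ {South, East}) = 0.06/0.76 = 0.0789.

0.0789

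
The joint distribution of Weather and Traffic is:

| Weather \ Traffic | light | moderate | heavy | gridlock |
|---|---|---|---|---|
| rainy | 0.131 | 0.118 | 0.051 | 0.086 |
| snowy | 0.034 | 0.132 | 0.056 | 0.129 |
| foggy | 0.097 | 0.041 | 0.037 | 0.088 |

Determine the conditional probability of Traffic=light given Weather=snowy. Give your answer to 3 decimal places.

P(Weather=snowy) = 0.034 + 0.132 + 0.056 + 0.129 = 0.351.
P(Traffic=light | Weather=snowy) = 0.034/0.351 = 0.097.

0.097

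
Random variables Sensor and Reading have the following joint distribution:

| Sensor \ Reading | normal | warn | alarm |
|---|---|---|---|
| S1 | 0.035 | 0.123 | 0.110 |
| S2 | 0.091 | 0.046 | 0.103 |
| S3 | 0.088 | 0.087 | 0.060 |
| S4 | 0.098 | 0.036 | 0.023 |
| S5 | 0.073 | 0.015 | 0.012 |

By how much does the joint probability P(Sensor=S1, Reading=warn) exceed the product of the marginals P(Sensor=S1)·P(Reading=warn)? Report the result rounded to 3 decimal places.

0.041

P(Sensor=S1) = 0.035 + 0.123 + 0.110 = 0.268.
P(Reading=warn) = 0.123 + 0.046 + 0.087 + 0.036 + 0.015 = 0.307.
P(Sensor=S1, Reading=warn) − P(Sensor=S1)P(Reading=warn) = 0.123 − 0.268×0.307 = 0.041.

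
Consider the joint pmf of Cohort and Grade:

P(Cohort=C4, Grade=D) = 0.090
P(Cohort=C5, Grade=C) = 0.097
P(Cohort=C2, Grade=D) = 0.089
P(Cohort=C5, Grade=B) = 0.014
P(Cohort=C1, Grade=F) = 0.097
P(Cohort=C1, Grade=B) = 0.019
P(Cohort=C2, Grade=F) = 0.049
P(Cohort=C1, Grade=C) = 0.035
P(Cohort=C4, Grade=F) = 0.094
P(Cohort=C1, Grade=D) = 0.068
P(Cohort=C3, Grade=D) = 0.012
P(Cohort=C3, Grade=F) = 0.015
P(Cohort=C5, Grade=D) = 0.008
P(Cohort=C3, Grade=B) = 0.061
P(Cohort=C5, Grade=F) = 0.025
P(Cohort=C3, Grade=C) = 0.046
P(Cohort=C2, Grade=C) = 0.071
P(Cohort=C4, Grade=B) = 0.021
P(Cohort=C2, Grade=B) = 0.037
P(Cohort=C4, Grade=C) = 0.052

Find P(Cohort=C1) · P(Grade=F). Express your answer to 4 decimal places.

0.0613

P(Cohort=C1) = 0.019 + 0.035 + 0.068 + 0.097 = 0.219.
P(Grade=F) = 0.097 + 0.049 + 0.015 + 0.094 + 0.025 = 0.280.
Product: 0.219 × 0.280 = 0.0613.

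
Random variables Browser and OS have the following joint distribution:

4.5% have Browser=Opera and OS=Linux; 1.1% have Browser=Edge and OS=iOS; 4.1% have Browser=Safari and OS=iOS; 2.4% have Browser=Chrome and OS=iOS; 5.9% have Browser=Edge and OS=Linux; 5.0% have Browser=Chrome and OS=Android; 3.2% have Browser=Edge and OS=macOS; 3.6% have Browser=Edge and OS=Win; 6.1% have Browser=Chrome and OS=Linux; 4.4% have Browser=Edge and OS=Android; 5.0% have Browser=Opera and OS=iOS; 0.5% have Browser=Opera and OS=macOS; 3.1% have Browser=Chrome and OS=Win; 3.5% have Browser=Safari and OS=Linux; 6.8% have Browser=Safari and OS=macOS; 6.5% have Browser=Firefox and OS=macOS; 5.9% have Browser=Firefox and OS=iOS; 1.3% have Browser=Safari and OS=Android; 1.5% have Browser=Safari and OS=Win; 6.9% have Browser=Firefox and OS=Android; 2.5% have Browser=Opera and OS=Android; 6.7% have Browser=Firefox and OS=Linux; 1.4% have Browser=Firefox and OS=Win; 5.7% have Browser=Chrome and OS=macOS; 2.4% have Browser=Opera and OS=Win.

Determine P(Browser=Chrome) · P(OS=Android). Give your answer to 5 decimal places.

P(Browser=Chrome) = 0.031 + 0.057 + 0.061 + 0.024 + 0.050 = 0.223.
P(OS=Android) = 0.050 + 0.069 + 0.013 + 0.044 + 0.025 = 0.201.
Product: 0.223 × 0.201 = 0.04482.

0.04482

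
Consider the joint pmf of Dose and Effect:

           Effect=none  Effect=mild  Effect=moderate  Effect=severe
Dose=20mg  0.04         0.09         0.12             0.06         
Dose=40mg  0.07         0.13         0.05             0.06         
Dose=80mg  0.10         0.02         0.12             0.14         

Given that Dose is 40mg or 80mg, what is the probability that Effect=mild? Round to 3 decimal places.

P(Dose=40mg) = 0.07 + 0.13 + 0.05 + 0.06 = 0.31.
P(Dose=80mg) = 0.10 + 0.02 + 0.12 + 0.14 = 0.38.
P(Dose ∈ {40mg, 80mg}) = 0.31 + 0.38 = 0.69; P(Effect=mild, Dose ∈ {40mg, 80mg}) = 0.13 + 0.02 = 0.15.
P(Effect=mild | Dose ∈ {40mg, 80mg}) = 0.15/0.69 = 0.217.

0.217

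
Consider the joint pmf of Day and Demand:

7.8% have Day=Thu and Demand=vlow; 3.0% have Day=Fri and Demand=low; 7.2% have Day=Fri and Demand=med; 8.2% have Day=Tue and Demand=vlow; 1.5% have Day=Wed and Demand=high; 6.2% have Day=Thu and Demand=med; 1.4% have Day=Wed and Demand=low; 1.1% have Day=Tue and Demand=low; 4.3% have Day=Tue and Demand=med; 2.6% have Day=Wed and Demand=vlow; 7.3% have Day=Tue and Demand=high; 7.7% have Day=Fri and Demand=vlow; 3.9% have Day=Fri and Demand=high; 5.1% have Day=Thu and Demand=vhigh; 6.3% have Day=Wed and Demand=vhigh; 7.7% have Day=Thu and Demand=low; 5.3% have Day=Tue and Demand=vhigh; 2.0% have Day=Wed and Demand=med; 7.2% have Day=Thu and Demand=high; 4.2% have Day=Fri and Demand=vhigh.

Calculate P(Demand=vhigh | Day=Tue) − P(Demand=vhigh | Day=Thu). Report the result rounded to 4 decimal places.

P(Day=Tue) = 0.082 + 0.011 + 0.043 + 0.073 + 0.053 = 0.262; P(Demand=vhigh | Day=Tue) = 0.053/0.262 = 0.20229.
P(Day=Thu) = 0.078 + 0.077 + 0.062 + 0.072 + 0.051 = 0.340; P(Demand=vhigh | Day=Thu) = 0.051/0.340 = 0.15000.
Difference = 0.0523.

0.0523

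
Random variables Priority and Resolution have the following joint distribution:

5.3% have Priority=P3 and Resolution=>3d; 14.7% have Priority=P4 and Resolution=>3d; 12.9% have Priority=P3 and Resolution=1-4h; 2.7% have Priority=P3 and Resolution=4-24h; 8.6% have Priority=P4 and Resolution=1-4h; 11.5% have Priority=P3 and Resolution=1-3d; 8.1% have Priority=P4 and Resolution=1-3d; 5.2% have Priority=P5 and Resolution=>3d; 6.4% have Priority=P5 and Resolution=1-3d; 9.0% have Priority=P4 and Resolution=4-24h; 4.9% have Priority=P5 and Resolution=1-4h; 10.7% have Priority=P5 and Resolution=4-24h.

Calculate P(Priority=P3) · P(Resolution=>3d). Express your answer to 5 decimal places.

P(Priority=P3) = 0.129 + 0.027 + 0.115 + 0.053 = 0.324.
P(Resolution=>3d) = 0.053 + 0.147 + 0.052 = 0.252.
Product: 0.324 × 0.252 = 0.08165.

0.08165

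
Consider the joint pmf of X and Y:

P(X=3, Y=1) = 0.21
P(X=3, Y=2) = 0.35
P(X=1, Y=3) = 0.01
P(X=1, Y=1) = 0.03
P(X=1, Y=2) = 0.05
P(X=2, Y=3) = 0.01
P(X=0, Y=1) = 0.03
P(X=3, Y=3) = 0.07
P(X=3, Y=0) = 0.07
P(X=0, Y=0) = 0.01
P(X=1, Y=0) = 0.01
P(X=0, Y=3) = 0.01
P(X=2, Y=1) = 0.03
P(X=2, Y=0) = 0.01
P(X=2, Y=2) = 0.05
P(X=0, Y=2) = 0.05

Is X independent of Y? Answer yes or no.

yes

Every cell satisfies P(X,Y) = P(X)·P(Y). For instance P(X=3) = 0.70, P(Y=3) = 0.10, and 0.70×0.10 = 0.07 matches the joint entry. So X and Y are independent.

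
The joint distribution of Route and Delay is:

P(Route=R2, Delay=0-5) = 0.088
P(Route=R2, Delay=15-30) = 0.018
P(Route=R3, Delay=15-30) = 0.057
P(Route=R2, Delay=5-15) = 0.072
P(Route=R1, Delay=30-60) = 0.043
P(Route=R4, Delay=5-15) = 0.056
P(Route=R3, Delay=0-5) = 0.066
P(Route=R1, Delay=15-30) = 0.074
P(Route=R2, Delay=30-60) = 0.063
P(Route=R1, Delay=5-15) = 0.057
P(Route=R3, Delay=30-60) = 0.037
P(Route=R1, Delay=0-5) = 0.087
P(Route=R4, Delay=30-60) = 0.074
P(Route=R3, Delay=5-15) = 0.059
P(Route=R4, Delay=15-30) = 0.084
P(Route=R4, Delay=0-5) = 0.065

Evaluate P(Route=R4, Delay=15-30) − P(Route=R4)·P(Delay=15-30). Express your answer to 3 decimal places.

0.019

P(Route=R4) = 0.065 + 0.056 + 0.084 + 0.074 = 0.279.
P(Delay=15-30) = 0.074 + 0.018 + 0.057 + 0.084 = 0.233.
P(Route=R4, Delay=15-30) − P(Route=R4)P(Delay=15-30) = 0.084 − 0.279×0.233 = 0.019.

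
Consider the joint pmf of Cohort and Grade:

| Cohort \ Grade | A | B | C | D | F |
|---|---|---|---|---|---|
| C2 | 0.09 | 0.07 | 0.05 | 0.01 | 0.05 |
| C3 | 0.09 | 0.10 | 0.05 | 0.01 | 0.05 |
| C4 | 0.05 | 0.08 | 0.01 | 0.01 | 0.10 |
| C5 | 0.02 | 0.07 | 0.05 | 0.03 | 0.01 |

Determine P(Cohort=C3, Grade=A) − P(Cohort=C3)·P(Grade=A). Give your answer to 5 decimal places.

P(Cohort=C3) = 0.09 + 0.10 + 0.05 + 0.01 + 0.05 = 0.30.
P(Grade=A) = 0.09 + 0.09 + 0.05 + 0.02 = 0.25.
P(Cohort=C3, Grade=A) − P(Cohort=C3)P(Grade=A) = 0.09 − 0.30×0.25 = 0.01500.

0.01500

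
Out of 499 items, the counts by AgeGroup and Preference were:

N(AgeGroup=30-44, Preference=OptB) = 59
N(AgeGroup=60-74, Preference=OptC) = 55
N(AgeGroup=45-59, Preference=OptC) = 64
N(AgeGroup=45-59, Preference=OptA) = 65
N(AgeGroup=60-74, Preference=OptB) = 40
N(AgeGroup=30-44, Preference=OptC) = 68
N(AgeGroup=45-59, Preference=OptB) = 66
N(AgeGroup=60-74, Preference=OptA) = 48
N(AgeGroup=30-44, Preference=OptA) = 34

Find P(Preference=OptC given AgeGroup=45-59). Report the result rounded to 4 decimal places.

0.3282

Total with AgeGroup=45-59: 65 + 66 + 64 = 195.
P(Preference=OptC | AgeGroup=45-59) = 64/195 = 0.3282.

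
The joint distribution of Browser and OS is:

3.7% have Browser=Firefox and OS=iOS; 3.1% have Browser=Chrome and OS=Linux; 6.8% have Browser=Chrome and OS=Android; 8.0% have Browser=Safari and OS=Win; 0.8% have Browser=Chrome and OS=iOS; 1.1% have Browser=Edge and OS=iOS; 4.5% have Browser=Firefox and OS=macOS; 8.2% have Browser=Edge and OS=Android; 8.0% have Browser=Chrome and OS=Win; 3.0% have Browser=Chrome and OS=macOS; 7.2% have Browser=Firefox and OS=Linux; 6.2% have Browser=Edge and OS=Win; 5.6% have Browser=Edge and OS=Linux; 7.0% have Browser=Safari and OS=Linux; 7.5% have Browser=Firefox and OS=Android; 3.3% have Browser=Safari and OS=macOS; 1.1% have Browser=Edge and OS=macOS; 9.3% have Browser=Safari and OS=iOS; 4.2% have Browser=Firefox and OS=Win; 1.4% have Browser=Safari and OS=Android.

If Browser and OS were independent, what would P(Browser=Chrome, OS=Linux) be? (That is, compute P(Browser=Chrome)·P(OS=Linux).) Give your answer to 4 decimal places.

0.0497

P(Browser=Chrome) = 0.080 + 0.030 + 0.031 + 0.008 + 0.068 = 0.217.
P(OS=Linux) = 0.031 + 0.072 + 0.070 + 0.056 = 0.229.
Product: 0.217 × 0.229 = 0.0497.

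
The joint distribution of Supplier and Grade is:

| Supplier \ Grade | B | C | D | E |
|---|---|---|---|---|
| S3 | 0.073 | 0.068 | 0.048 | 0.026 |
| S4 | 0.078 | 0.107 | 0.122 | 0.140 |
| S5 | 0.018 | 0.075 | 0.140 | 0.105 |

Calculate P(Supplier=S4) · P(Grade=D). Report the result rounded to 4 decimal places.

0.1386

P(Supplier=S4) = 0.078 + 0.107 + 0.122 + 0.140 = 0.447.
P(Grade=D) = 0.048 + 0.122 + 0.140 = 0.310.
Product: 0.447 × 0.310 = 0.1386.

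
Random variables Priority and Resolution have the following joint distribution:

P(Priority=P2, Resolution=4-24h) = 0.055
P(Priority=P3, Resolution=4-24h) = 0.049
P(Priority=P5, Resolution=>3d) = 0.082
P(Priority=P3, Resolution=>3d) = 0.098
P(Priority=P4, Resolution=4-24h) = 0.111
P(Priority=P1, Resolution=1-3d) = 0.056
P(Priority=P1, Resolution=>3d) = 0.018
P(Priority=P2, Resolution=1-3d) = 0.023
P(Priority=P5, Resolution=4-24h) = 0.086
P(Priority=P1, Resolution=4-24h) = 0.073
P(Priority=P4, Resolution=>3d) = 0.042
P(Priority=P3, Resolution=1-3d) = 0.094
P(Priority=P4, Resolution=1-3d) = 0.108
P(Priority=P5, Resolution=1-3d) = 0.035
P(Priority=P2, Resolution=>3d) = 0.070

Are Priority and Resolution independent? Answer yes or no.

P(Priority=P3) = 0.241 and P(Resolution=4-24h) = 0.374, so their product is 0.09013, but P(Priority=P3, Resolution=4-24h) = 0.049. Since these differ, Priority and Resolution are not independent.

no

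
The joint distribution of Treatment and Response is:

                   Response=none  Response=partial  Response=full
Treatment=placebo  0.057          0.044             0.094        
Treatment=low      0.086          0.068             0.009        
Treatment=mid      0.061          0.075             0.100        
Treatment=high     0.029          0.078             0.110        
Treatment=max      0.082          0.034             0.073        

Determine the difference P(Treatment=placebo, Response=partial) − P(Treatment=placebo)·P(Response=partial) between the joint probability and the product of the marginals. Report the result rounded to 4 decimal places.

-0.0143

P(Treatment=placebo) = 0.057 + 0.044 + 0.094 = 0.195.
P(Response=partial) = 0.044 + 0.068 + 0.075 + 0.078 + 0.034 = 0.299.
P(Treatment=placebo, Response=partial) − P(Treatment=placebo)P(Response=partial) = 0.044 − 0.195×0.299 = -0.0143.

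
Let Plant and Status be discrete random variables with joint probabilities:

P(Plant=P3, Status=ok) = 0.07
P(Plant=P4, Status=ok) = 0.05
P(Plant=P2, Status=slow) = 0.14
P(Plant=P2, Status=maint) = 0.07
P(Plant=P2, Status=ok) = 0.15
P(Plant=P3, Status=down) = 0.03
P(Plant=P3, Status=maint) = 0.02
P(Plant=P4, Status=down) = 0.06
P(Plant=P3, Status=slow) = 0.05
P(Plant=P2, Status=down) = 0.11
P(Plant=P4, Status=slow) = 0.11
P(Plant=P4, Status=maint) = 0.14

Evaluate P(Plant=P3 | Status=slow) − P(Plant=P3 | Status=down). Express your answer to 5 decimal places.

0.01667

P(Status=slow) = 0.14 + 0.05 + 0.11 = 0.30; P(Plant=P3 | Status=slow) = 0.05/0.30 = 0.166667.
P(Status=down) = 0.11 + 0.03 + 0.06 = 0.20; P(Plant=P3 | Status=down) = 0.03/0.20 = 0.150000.
Difference = 0.01667.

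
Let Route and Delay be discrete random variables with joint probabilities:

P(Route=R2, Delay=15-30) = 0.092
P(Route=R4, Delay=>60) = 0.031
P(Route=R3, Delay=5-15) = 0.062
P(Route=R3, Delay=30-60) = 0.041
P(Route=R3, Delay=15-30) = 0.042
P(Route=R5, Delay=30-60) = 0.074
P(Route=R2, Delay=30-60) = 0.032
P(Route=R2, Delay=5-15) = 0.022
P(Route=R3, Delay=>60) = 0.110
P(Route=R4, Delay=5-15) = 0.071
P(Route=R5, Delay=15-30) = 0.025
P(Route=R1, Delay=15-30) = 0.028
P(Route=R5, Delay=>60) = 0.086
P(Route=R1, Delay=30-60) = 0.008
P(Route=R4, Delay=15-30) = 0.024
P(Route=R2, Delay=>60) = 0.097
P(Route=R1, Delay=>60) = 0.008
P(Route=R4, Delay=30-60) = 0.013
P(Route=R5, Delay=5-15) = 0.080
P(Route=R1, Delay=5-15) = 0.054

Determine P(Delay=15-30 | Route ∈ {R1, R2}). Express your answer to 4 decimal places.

0.3519

P(Route=R1) = 0.054 + 0.028 + 0.008 + 0.008 = 0.098.
P(Route=R2) = 0.022 + 0.092 + 0.032 + 0.097 = 0.243.
P(Route ∈ {R1, R2}) = 0.098 + 0.243 = 0.341; P(Delay=15-30, Route ∈ {R1, R2}) = 0.028 + 0.092 = 0.120.
P(Delay=15-30 | Route ∈ {R1, R2}) = 0.120/0.341 = 0.3519.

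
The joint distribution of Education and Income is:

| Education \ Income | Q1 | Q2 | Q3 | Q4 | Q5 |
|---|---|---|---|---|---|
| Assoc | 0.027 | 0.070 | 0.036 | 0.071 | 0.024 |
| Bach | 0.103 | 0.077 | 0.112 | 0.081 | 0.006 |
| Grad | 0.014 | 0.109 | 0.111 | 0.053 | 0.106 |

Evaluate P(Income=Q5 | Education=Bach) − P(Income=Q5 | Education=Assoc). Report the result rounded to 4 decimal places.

-0.0894

P(Education=Bach) = 0.103 + 0.077 + 0.112 + 0.081 + 0.006 = 0.379; P(Income=Q5 | Education=Bach) = 0.006/0.379 = 0.01583.
P(Education=Assoc) = 0.027 + 0.070 + 0.036 + 0.071 + 0.024 = 0.228; P(Income=Q5 | Education=Assoc) = 0.024/0.228 = 0.10526.
Difference = -0.0894.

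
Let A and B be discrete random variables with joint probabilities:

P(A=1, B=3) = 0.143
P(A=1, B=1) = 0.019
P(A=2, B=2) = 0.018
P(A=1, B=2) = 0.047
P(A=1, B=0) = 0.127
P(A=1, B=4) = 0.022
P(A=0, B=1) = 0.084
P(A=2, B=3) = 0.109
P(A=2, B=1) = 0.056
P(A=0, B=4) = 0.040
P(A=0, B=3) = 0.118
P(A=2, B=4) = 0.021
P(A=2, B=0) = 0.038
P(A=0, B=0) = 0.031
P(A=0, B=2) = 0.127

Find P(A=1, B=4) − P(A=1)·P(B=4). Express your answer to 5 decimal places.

-0.00771

P(A=1) = 0.127 + 0.019 + 0.047 + 0.143 + 0.022 = 0.358.
P(B=4) = 0.040 + 0.022 + 0.021 = 0.083.
P(A=1, B=4) − P(A=1)P(B=4) = 0.022 − 0.358×0.083 = -0.00771.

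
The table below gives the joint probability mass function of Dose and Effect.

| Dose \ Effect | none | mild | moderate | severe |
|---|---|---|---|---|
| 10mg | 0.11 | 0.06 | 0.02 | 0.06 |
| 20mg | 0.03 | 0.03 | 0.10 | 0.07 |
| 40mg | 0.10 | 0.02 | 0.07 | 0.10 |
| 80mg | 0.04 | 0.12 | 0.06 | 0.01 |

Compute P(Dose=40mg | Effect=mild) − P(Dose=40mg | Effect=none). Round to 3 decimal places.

P(Effect=mild) = 0.06 + 0.03 + 0.02 + 0.12 = 0.23; P(Dose=40mg | Effect=mild) = 0.02/0.23 = 0.0870.
P(Effect=none) = 0.11 + 0.03 + 0.10 + 0.04 = 0.28; P(Dose=40mg | Effect=none) = 0.10/0.28 = 0.3571.
Difference = -0.270.

-0.270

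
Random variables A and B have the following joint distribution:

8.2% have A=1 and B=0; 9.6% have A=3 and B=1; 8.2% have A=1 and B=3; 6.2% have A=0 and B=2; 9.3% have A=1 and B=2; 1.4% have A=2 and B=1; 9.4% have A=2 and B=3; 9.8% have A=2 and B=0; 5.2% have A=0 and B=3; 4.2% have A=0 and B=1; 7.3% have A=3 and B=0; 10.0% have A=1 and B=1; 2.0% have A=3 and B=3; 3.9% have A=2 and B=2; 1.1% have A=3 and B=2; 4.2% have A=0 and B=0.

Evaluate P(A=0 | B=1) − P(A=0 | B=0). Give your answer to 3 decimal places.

P(B=1) = 0.042 + 0.100 + 0.014 + 0.096 = 0.252; P(A=0 | B=1) = 0.042/0.252 = 0.1667.
P(B=0) = 0.042 + 0.082 + 0.098 + 0.073 = 0.295; P(A=0 | B=0) = 0.042/0.295 = 0.1424.
Difference = 0.024.

0.024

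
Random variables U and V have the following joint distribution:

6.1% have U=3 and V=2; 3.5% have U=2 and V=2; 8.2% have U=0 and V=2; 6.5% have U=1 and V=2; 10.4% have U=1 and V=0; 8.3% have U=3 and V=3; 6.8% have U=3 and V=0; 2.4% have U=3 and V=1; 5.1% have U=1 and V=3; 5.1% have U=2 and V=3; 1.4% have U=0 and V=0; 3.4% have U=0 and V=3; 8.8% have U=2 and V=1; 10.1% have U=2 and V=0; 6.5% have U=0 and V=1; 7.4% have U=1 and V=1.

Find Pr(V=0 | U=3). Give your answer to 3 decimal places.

0.288

P(U=3) = 0.068 + 0.024 + 0.061 + 0.083 = 0.236.
P(V=0 | U=3) = 0.068/0.236 = 0.288.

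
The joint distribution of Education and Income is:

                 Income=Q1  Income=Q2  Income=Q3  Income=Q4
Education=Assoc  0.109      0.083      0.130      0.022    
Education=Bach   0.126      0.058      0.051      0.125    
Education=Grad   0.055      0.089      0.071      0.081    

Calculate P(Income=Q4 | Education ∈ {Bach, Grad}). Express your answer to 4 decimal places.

0.3140

P(Education=Bach) = 0.126 + 0.058 + 0.051 + 0.125 = 0.360.
P(Education=Grad) = 0.055 + 0.089 + 0.071 + 0.081 = 0.296.
P(Education ∈ {Bach, Grad}) = 0.360 + 0.296 = 0.656; P(Income=Q4, Education ∈ {Bach, Grad}) = 0.125 + 0.081 = 0.206.
P(Income=Q4 | Education ∈ {Bach, Grad}) = 0.206/0.656 = 0.3140.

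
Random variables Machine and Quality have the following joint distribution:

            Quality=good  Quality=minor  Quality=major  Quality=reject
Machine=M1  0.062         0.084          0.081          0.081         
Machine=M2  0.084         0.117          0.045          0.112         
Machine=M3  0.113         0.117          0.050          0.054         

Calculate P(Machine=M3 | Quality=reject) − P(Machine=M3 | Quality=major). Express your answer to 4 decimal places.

P(Quality=reject) = 0.081 + 0.112 + 0.054 = 0.247; P(Machine=M3 | Quality=reject) = 0.054/0.247 = 0.21862.
P(Quality=major) = 0.081 + 0.045 + 0.050 = 0.176; P(Machine=M3 | Quality=major) = 0.050/0.176 = 0.28409.
Difference = -0.0655.

-0.0655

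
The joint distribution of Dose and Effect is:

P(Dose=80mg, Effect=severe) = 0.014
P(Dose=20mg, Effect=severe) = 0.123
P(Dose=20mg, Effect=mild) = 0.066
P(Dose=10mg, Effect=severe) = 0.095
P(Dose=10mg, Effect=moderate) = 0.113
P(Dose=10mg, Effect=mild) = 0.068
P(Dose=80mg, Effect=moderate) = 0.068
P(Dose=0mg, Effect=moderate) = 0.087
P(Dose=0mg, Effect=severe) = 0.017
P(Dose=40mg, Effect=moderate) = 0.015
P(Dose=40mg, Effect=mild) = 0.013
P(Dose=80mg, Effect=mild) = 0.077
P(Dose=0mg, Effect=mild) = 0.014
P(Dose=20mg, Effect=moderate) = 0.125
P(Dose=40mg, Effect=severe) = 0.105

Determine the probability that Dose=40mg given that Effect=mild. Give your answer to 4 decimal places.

P(Effect=mild) = 0.014 + 0.068 + 0.066 + 0.013 + 0.077 = 0.238.
P(Dose=40mg | Effect=mild) = 0.013/0.238 = 0.0546.

0.0546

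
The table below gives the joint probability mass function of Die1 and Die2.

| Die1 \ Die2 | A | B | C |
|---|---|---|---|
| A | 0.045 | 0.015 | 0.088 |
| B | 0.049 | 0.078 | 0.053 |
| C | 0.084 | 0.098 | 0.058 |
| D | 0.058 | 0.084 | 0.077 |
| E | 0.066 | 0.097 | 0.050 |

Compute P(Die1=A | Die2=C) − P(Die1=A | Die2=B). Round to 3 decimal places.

P(Die2=C) = 0.088 + 0.053 + 0.058 + 0.077 + 0.050 = 0.326; P(Die1=A | Die2=C) = 0.088/0.326 = 0.2699.
P(Die2=B) = 0.015 + 0.078 + 0.098 + 0.084 + 0.097 = 0.372; P(Die1=A | Die2=B) = 0.015/0.372 = 0.0403.
Difference = 0.230.

0.230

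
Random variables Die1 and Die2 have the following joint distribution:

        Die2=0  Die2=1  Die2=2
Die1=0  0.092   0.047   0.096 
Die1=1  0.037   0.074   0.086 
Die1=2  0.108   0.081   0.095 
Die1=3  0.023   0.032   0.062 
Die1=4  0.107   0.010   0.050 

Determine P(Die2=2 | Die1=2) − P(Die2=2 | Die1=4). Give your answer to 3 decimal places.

0.035

P(Die1=2) = 0.108 + 0.081 + 0.095 = 0.284; P(Die2=2 | Die1=2) = 0.095/0.284 = 0.3345.
P(Die1=4) = 0.107 + 0.010 + 0.050 = 0.167; P(Die2=2 | Die1=4) = 0.050/0.167 = 0.2994.
Difference = 0.035.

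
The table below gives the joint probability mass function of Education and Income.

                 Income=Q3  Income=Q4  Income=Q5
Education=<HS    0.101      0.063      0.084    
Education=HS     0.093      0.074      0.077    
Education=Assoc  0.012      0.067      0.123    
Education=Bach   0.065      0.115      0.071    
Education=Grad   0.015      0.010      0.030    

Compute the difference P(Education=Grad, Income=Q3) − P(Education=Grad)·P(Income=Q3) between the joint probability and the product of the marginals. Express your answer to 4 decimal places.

-0.0007

P(Education=Grad) = 0.015 + 0.010 + 0.030 = 0.055.
P(Income=Q3) = 0.101 + 0.093 + 0.012 + 0.065 + 0.015 = 0.286.
P(Education=Grad, Income=Q3) − P(Education=Grad)P(Income=Q3) = 0.015 − 0.055×0.286 = -0.0007.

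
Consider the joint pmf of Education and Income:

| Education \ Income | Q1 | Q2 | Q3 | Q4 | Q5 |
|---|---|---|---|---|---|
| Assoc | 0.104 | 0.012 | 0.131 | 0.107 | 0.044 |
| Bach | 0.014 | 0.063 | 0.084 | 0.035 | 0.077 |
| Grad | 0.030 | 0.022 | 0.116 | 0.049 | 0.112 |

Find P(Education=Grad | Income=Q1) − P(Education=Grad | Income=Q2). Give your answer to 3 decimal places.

P(Income=Q1) = 0.104 + 0.014 + 0.030 = 0.148; P(Education=Grad | Income=Q1) = 0.030/0.148 = 0.2027.
P(Income=Q2) = 0.012 + 0.063 + 0.022 = 0.097; P(Education=Grad | Income=Q2) = 0.022/0.097 = 0.2268.
Difference = -0.024.

-0.024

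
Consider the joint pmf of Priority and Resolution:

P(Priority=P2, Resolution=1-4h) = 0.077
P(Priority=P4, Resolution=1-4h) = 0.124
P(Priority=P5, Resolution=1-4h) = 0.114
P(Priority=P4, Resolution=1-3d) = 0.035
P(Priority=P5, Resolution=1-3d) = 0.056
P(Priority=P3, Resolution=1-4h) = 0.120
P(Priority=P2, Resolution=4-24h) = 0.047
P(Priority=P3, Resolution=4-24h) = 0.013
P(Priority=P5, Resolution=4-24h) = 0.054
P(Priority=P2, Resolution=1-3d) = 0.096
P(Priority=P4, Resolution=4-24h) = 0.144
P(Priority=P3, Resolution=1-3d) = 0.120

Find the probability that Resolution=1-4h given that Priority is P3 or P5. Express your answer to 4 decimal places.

P(Priority=P3) = 0.120 + 0.013 + 0.120 = 0.253.
P(Priority=P5) = 0.114 + 0.054 + 0.056 = 0.224.
P(Priority ∈ {P3, P5}) = 0.253 + 0.224 = 0.477; P(Resolution=1-4h, Priority ∈ {P3, P5}) = 0.120 + 0.114 = 0.234.
P(Resolution=1-4h | Priority ∈ {P3, P5}) = 0.234/0.477 = 0.4906.

0.4906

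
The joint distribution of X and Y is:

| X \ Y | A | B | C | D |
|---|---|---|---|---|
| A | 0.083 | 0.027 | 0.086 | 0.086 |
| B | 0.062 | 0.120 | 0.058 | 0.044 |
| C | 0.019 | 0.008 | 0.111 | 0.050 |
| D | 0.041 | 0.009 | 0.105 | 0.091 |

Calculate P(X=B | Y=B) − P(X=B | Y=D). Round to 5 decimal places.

P(Y=B) = 0.027 + 0.120 + 0.008 + 0.009 = 0.164; P(X=B | Y=B) = 0.120/0.164 = 0.731707.
P(Y=D) = 0.086 + 0.044 + 0.050 + 0.091 = 0.271; P(X=B | Y=D) = 0.044/0.271 = 0.162362.
Difference = 0.56935.

0.56935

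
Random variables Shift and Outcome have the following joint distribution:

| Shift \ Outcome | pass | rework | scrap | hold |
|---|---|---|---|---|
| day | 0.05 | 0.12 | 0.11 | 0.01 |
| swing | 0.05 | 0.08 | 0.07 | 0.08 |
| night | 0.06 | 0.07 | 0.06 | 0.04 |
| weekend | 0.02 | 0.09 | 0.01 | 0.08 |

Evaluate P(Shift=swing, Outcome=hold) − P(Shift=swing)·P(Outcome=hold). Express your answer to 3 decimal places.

P(Shift=swing) = 0.05 + 0.08 + 0.07 + 0.08 = 0.28.
P(Outcome=hold) = 0.01 + 0.08 + 0.04 + 0.08 = 0.21.
P(Shift=swing, Outcome=hold) − P(Shift=swing)P(Outcome=hold) = 0.08 − 0.28×0.21 = 0.021.

0.021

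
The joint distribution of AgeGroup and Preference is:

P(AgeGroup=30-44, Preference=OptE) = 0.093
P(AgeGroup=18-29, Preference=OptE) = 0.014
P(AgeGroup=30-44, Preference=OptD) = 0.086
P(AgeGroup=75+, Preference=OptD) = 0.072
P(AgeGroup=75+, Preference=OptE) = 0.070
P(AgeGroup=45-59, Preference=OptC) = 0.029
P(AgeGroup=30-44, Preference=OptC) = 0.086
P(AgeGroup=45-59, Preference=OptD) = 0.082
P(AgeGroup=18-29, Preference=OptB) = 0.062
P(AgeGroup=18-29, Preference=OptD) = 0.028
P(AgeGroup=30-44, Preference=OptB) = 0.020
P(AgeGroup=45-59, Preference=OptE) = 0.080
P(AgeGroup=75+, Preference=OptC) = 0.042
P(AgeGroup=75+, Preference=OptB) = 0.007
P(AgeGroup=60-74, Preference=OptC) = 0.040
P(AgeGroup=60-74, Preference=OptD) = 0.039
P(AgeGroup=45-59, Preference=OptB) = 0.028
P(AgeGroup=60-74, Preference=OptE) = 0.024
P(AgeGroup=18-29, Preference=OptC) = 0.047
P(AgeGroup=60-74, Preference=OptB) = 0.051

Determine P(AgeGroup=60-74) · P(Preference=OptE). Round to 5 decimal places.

0.04327

P(AgeGroup=60-74) = 0.051 + 0.040 + 0.039 + 0.024 = 0.154.
P(Preference=OptE) = 0.014 + 0.093 + 0.080 + 0.024 + 0.070 = 0.281.
Product: 0.154 × 0.281 = 0.04327.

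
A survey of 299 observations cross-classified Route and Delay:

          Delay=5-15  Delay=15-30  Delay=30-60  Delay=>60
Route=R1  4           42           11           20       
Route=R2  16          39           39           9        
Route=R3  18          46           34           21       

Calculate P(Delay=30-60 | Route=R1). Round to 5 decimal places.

Total with Route=R1: 4 + 42 + 11 + 20 = 77.
P(Delay=30-60 | Route=R1) = 11/77 = 0.14286.

0.14286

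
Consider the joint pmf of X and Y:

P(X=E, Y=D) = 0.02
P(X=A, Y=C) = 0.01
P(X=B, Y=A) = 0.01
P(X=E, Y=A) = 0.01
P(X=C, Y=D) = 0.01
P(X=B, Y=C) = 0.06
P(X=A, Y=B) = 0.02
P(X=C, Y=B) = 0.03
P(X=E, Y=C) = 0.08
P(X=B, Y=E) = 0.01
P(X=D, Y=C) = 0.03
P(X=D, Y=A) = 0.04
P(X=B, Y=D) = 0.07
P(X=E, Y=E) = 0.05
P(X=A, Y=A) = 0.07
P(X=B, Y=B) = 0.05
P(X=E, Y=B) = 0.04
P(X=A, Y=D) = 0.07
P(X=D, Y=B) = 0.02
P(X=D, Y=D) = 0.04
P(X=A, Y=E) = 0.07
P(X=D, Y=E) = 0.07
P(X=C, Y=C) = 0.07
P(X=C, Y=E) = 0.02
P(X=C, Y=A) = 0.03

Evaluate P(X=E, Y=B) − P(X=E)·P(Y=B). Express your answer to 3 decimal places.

0.008

P(X=E) = 0.01 + 0.04 + 0.08 + 0.02 + 0.05 = 0.20.
P(Y=B) = 0.02 + 0.05 + 0.03 + 0.02 + 0.04 = 0.16.
P(X=E, Y=B) − P(X=E)P(Y=B) = 0.04 − 0.20×0.16 = 0.008.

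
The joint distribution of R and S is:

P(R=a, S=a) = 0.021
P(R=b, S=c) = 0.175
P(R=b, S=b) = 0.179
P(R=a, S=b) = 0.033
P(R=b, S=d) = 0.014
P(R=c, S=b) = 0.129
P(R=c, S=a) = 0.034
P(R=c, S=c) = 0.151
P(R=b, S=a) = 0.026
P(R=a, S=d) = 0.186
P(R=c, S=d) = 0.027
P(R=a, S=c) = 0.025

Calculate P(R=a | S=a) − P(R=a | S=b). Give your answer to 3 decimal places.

0.162

P(S=a) = 0.021 + 0.026 + 0.034 = 0.081; P(R=a | S=a) = 0.021/0.081 = 0.2593.
P(S=b) = 0.033 + 0.179 + 0.129 = 0.341; P(R=a | S=b) = 0.033/0.341 = 0.0968.
Difference = 0.162.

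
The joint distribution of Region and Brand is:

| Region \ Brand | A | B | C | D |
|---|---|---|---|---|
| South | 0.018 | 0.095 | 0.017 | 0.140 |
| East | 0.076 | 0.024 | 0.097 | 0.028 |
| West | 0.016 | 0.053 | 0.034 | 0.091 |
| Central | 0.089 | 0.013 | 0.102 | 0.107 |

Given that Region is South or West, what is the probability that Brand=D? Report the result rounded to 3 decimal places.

P(Region=South) = 0.018 + 0.095 + 0.017 + 0.140 = 0.270.
P(Region=West) = 0.016 + 0.053 + 0.034 + 0.091 = 0.194.
P(Region ∈ {South, West}) = 0.270 + 0.194 = 0.464; P(Brand=D, Region ∈ {South, West}) = 0.140 + 0.091 = 0.231.
P(Brand=D | Region ∈ {South, West}) = 0.231/0.464 = 0.498.

0.498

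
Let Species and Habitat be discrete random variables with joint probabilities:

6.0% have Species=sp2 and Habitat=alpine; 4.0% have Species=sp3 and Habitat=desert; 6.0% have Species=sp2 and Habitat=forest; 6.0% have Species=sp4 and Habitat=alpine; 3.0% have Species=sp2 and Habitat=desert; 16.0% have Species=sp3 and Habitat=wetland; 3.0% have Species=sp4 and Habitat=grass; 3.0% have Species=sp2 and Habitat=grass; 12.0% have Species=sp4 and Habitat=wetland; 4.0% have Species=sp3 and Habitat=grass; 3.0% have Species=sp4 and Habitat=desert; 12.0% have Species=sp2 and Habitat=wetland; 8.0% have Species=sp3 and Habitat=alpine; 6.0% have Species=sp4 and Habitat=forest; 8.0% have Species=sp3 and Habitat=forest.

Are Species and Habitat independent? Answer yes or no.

Every cell satisfies P(Species,Habitat) = P(Species)·P(Habitat). For instance P(Species=sp3) = 0.400, P(Habitat=grass) = 0.100, and 0.400×0.100 = 0.040 matches the joint entry. So Species and Habitat are independent.

yes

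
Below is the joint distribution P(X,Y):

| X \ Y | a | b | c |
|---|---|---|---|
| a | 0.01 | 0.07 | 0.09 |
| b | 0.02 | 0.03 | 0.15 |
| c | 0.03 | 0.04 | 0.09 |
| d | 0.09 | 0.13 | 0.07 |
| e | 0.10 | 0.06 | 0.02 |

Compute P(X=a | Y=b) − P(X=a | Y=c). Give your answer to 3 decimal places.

-0.002

P(Y=b) = 0.07 + 0.03 + 0.04 + 0.13 + 0.06 = 0.33; P(X=a | Y=b) = 0.07/0.33 = 0.2121.
P(Y=c) = 0.09 + 0.15 + 0.09 + 0.07 + 0.02 = 0.42; P(X=a | Y=c) = 0.09/0.42 = 0.2143.
Difference = -0.002.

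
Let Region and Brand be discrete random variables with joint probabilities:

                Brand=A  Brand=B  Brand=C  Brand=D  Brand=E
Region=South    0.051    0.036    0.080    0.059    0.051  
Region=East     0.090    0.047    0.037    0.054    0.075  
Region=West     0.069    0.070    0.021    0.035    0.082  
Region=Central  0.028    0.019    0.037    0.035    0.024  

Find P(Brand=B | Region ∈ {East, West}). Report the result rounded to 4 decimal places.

0.2017

P(Region=East) = 0.090 + 0.047 + 0.037 + 0.054 + 0.075 = 0.303.
P(Region=West) = 0.069 + 0.070 + 0.021 + 0.035 + 0.082 = 0.277.
P(Region ∈ {East, West}) = 0.303 + 0.277 = 0.580; P(Brand=B, Region ∈ {East, West}) = 0.047 + 0.070 = 0.117.
P(Brand=B | Region ∈ {East, West}) = 0.117/0.580 = 0.2017.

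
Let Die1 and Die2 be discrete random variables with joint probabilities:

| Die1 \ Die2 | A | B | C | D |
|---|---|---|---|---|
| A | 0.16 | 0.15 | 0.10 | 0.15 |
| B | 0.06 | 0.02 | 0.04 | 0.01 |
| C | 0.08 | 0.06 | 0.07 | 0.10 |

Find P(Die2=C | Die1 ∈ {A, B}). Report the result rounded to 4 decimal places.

P(Die1=A) = 0.16 + 0.15 + 0.10 + 0.15 = 0.56.
P(Die1=B) = 0.06 + 0.02 + 0.04 + 0.01 = 0.13.
P(Die1 ∈ {A, B}) = 0.56 + 0.13 = 0.69; P(Die2=C, Die1 ∈ {A, B}) = 0.10 + 0.04 = 0.14.
P(Die2=C | Die1 ∈ {A, B}) = 0.14/0.69 = 0.2029.

0.2029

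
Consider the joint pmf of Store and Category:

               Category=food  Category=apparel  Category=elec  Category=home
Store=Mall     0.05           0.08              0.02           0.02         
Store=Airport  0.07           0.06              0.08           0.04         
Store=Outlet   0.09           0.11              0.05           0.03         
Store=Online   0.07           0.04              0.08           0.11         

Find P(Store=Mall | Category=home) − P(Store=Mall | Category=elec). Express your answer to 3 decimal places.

0.013

P(Category=home) = 0.02 + 0.04 + 0.03 + 0.11 = 0.20; P(Store=Mall | Category=home) = 0.02/0.20 = 0.1000.
P(Category=elec) = 0.02 + 0.08 + 0.05 + 0.08 = 0.23; P(Store=Mall | Category=elec) = 0.02/0.23 = 0.0870.
Difference = 0.013.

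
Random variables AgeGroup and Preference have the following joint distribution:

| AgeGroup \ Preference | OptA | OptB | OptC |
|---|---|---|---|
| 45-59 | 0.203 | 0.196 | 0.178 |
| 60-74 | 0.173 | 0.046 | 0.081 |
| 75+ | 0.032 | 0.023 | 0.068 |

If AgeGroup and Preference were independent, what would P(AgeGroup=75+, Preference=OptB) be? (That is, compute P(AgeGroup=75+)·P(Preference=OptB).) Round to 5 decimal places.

0.03260

P(AgeGroup=75+) = 0.032 + 0.023 + 0.068 = 0.123.
P(Preference=OptB) = 0.196 + 0.046 + 0.023 = 0.265.
Product: 0.123 × 0.265 = 0.03260.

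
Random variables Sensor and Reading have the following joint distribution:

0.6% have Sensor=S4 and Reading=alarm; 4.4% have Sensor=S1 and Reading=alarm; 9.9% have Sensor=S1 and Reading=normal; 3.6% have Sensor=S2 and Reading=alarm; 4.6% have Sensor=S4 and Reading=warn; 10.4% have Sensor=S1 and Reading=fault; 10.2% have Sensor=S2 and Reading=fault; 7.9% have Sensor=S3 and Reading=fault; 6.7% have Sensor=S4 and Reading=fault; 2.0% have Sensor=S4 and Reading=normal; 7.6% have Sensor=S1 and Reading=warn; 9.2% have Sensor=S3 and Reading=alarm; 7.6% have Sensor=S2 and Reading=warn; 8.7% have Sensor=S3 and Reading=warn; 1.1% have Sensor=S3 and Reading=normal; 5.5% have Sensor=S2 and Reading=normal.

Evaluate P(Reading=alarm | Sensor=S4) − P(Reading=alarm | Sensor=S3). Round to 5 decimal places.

-0.29884

P(Sensor=S4) = 0.020 + 0.046 + 0.006 + 0.067 = 0.139; P(Reading=alarm | Sensor=S4) = 0.006/0.139 = 0.043165.
P(Sensor=S3) = 0.011 + 0.087 + 0.092 + 0.079 = 0.269; P(Reading=alarm | Sensor=S3) = 0.092/0.269 = 0.342007.
Difference = -0.29884.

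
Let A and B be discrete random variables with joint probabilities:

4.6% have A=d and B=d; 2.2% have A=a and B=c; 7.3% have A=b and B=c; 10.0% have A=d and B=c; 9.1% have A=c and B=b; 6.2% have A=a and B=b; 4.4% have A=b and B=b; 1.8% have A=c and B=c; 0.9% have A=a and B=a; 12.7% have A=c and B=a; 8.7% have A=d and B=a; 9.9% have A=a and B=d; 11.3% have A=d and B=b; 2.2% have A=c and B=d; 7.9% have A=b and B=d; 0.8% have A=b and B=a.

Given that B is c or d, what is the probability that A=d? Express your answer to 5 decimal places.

P(B=c) = 0.022 + 0.073 + 0.018 + 0.100 = 0.213.
P(B=d) = 0.099 + 0.079 + 0.022 + 0.046 = 0.246.
P(B ∈ {c, d}) = 0.213 + 0.246 = 0.459; P(A=d, B ∈ {c, d}) = 0.100 + 0.046 = 0.146.
P(A=d | B ∈ {c, d}) = 0.146/0.459 = 0.31808.

0.31808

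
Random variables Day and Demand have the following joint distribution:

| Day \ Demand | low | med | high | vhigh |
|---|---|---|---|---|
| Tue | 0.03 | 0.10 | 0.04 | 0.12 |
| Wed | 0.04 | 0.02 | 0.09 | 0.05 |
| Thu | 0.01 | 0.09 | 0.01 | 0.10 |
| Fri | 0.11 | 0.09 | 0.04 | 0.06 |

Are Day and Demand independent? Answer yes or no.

no

P(Day=Wed) = 0.20 and P(Demand=high) = 0.18, so their product is 0.0360, but P(Day=Wed, Demand=high) = 0.09. Since these differ, Day and Demand are not independent.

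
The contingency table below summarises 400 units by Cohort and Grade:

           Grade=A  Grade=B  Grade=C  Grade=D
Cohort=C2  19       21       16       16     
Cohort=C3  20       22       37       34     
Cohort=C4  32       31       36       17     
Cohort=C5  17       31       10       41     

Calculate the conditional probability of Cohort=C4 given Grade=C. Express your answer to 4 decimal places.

Total with Grade=C: 16 + 37 + 36 + 10 = 99.
P(Cohort=C4 | Grade=C) = 36/99 = 0.3636.

0.3636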